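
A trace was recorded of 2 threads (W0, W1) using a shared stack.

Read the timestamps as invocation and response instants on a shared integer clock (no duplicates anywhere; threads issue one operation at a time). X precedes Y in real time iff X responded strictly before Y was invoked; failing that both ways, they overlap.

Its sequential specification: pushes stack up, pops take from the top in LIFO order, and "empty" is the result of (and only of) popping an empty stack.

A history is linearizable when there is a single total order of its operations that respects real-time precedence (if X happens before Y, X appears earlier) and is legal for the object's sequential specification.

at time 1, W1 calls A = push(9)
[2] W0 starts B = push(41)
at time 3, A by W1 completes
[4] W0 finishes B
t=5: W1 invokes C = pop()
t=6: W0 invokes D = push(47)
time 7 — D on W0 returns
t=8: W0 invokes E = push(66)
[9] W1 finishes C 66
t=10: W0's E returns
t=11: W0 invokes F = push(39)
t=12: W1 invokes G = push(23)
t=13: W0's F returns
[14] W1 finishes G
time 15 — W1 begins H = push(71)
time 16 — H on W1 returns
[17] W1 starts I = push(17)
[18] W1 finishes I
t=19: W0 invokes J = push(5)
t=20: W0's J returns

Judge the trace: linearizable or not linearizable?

linearizable

witness order: A, B, D, E, C, F, G, H, I, J
step 1: A push(9) — stack <9>
step 2: B push(41) — stack <9,41>
step 3: D push(47) — stack <9,41,47>
step 4: E push(66) — stack <9,41,47,66>
step 5: C pop() → 66 — stack <9,41,47>
step 6: F push(39) — stack <9,41,47,39>
step 7: G push(23) — stack <9,41,47,39,23>
step 8: H push(71) — stack <9,41,47,39,23,71>
step 9: I push(17) — stack <9,41,47,39,23,71,17>
step 10: J push(5) — stack <9,41,47,39,23,71,17,5>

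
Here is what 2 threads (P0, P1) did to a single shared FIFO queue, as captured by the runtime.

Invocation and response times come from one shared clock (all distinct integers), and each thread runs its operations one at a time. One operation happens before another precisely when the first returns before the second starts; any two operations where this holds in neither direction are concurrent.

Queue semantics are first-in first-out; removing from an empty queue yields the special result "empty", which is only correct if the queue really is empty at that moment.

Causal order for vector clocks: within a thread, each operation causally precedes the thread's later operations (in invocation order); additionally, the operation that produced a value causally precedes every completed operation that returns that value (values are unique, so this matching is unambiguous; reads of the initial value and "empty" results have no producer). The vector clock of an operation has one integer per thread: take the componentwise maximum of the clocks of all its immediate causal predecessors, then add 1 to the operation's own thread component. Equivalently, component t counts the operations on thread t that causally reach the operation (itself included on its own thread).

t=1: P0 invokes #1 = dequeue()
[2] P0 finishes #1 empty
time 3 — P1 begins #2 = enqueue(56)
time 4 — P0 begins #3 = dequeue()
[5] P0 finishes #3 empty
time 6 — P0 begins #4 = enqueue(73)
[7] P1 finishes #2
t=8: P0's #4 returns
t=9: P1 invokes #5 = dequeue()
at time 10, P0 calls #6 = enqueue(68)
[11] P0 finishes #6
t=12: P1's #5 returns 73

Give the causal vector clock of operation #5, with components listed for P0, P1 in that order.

#2 (invocation 3): nothing precedes it; P1's component alone gives (0, 1)
#1 (invocation 1): nothing precedes it; P0's component alone gives (1, 0)
#3, invoked 4, takes VC(#1)=(1, 0) under max, adds 1 for P0 → (2, 0)
#4, invoked 6, takes VC(#3)=(2, 0) under max, adds 1 for P0 → (3, 0)
#6, invoked 10, takes VC(#4)=(3, 0) under max, adds 1 for P0 → (4, 0)
#5, invoked 9, takes VC(#2)=(0, 1), VC(#4)=(3, 0) under max, adds 1 for P1 → (3, 2)
target: VC(#5) = (3, 2)

(3, 2)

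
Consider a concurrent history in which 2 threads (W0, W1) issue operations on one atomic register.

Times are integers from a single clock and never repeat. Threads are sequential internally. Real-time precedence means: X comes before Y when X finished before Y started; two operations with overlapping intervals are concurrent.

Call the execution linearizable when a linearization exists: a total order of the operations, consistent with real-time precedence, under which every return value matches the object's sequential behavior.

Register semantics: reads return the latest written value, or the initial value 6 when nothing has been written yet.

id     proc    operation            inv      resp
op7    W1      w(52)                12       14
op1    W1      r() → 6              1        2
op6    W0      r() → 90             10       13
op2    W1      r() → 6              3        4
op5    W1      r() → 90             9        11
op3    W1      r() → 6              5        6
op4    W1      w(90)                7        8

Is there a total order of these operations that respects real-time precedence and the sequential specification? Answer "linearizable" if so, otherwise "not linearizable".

witness order: op1, op2, op3, op4, op5, op6, op7
after step 1 (op1 r() → 6): value 6
after step 2 (op2 r() → 6): value 6
after step 3 (op3 r() → 6): value 6
after step 4 (op4 w(90)): value 90
after step 5 (op5 r() → 90): value 90
after step 6 (op6 r() → 90): value 90
after step 7 (op7 w(52)): value 52

linearizable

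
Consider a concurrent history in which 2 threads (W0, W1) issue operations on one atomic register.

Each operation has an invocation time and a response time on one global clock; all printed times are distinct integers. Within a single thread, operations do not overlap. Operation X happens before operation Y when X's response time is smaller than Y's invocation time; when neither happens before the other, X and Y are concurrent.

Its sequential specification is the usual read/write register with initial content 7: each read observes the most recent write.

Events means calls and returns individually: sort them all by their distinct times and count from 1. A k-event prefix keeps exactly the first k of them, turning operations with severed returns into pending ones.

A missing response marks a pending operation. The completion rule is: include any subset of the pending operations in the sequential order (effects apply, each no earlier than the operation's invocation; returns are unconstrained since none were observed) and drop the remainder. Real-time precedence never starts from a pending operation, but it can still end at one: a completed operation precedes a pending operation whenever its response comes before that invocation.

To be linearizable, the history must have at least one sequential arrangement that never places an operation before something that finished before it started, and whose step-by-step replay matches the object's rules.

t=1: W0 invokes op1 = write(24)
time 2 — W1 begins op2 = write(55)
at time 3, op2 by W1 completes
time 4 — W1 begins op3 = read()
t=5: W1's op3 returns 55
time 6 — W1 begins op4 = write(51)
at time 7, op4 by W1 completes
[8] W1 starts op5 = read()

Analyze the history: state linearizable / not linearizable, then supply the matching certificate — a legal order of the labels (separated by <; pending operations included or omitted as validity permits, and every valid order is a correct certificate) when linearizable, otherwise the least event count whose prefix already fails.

linearizable — witness: op1 < op2 < op3 < op4

1. op1 write(24) (pending, included), leaving value 24
2. op2 write(55), leaving value 55
3. op3 read() → 55, leaving value 55
4. op4 write(51), leaving value 51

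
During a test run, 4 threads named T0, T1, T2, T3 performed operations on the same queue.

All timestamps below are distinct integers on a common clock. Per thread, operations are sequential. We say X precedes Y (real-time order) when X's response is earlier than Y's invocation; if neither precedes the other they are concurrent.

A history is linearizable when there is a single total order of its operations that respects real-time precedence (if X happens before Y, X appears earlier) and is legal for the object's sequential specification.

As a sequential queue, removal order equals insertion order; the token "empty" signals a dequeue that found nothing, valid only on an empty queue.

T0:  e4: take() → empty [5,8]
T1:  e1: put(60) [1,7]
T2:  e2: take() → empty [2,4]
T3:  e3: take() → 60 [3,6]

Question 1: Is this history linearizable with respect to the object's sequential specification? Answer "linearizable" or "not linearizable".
linearizable

witness order: e1, e3, e2, e4
step 1: e1 put(60) — queue <60>
step 2: e3 take() → 60 — queue <>
step 3: e2 take() → empty — queue <>
step 4: e4 take() → empty — queue <>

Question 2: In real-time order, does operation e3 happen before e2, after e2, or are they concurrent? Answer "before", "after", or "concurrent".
concurrent

e3 spans [3,6], e2 spans [2,4]
the intervals overlap in both directions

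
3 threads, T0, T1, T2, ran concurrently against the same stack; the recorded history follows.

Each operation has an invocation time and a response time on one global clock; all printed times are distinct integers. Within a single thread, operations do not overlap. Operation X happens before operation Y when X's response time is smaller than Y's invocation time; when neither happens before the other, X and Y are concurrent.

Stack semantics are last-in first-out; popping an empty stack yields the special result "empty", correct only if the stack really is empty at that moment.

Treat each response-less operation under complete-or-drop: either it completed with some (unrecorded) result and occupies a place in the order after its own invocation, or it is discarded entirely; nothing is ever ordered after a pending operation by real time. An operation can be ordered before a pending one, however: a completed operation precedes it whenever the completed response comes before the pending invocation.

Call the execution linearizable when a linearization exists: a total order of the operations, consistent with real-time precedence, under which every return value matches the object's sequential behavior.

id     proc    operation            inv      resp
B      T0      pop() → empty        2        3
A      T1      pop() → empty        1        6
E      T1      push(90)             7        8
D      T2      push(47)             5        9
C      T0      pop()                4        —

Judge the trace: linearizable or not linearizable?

one valid linearization: A, B, C, D, E
1. A pop() → empty, leaving stack <>
2. B pop() → empty, leaving stack <>
3. C pop() (pending, included), leaving stack <>
4. D push(47), leaving stack <47>
5. E push(90), leaving stack <47,90>

linearizable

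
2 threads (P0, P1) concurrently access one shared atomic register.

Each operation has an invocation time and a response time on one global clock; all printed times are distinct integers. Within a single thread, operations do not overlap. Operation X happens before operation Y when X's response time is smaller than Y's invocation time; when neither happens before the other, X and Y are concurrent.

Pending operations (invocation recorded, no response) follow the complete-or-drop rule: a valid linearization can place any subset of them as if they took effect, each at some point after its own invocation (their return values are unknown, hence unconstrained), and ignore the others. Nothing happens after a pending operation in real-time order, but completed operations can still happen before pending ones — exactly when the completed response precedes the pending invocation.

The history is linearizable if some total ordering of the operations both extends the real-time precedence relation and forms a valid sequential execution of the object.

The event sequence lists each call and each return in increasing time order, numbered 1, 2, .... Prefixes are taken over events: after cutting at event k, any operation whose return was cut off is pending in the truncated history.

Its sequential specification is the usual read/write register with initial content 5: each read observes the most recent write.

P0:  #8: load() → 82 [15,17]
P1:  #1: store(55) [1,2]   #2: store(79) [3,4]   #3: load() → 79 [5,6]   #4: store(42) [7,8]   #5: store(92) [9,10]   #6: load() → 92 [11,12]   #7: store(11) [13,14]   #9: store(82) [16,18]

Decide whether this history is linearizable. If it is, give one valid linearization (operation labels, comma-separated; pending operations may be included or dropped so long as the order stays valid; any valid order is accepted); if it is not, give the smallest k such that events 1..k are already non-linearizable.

after step 1 (#1 store(55)): value 55
after step 2 (#2 store(79)): value 79
after step 3 (#3 load() → 79): value 79
after step 4 (#4 store(42)): value 42
after step 5 (#5 store(92)): value 92
after step 6 (#6 load() → 92): value 92
after step 7 (#7 store(11)): value 11
after step 8 (#9 store(82)): value 82
after step 9 (#8 load() → 82): value 82

linearizable — witness: #1, #2, #3, #4, #5, #6, #7, #9, #8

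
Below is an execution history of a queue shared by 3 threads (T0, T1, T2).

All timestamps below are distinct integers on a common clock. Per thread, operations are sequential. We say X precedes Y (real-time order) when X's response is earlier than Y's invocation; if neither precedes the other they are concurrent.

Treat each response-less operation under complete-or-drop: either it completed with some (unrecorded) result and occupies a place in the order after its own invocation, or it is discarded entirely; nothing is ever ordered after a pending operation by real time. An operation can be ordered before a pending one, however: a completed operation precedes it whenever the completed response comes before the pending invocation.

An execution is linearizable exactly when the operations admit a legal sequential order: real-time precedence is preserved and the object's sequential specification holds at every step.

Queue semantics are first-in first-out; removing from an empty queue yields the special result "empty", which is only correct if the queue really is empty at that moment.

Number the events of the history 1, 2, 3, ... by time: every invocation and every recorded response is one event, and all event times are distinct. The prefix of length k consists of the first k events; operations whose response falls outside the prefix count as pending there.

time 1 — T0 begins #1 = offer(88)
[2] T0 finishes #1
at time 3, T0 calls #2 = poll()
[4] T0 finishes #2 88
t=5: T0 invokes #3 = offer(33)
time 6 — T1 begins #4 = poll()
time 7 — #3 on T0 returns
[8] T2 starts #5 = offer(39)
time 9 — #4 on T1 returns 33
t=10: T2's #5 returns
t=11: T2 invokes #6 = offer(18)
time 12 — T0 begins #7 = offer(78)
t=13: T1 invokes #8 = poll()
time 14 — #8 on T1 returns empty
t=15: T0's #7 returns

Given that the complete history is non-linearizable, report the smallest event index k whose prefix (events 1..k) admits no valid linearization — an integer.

events 1..13 are linearizable, e.g. via #1, #2, #3, #4, #5:
step 1: #1 offer(88) — queue <88>
step 2: #2 poll() → 88 — queue <>
step 3: #3 offer(33) — queue <33>
step 4: #4 poll() → 33 — queue <>
step 5: #5 offer(39) — queue <39>
once event 14 joins (#8's response, time 14), exhaustive search finds no witness
completion choices over the 2 pending operations (#6, #7) were checked; none helps
one such order, #1, #2, #3, #4, #5, #8 (pending dropped), breaks at step 6 where #8 poll() → empty is illegal
one such order, #1, #2, #3, #5, #4, #8 (pending dropped), breaks at step 6 where #8 poll() → empty is illegal

14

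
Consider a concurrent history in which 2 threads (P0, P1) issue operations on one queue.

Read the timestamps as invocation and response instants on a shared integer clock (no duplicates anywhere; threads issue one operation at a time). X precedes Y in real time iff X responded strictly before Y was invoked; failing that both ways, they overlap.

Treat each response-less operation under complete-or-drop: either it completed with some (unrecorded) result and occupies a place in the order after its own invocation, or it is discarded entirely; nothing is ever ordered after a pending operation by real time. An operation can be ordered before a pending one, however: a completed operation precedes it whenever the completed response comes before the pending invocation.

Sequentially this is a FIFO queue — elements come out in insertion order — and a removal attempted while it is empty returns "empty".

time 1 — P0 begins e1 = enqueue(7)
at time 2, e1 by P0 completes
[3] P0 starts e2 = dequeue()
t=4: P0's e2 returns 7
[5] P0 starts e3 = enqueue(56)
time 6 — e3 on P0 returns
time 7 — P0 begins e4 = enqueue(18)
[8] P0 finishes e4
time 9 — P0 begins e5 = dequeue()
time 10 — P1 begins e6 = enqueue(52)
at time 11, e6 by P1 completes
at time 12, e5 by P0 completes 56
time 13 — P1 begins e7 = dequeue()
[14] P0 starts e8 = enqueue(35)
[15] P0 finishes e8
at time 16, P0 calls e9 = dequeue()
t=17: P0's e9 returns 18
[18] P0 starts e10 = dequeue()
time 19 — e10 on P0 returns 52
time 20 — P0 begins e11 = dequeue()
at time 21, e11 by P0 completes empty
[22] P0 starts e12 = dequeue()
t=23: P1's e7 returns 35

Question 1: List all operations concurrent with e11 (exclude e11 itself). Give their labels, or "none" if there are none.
e7

e11 runs from 20 to 21; window-overlapping ops are concurrent
e1 [1,2]: before
e2 [3,4]: before
e3 [5,6]: before
e4 [7,8]: before
e5 [9,12]: before
e6 [10,11]: before
e7 [13,23]: concurrent
e8 [14,15]: before
e9 [16,17]: before
e10 [18,19]: before
e12 [22,…): after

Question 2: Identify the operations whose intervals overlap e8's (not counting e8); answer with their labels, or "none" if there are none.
e7

e8 spans [14,15]: anything still running between times 14 and 15 counts as concurrent
e1 [1,2]: before
e2 [3,4]: before
e3 [5,6]: before
e4 [7,8]: before
e5 [9,12]: before
e6 [10,11]: before
e7 [13,23]: concurrent
e9 [16,17]: after
e10 [18,19]: after
e11 [20,21]: after
e12 [22,…): after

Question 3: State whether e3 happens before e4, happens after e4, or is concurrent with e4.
before

e3 spans [5,6], e4 spans [7,8]
resp(e3)=6 < inv(e4)=7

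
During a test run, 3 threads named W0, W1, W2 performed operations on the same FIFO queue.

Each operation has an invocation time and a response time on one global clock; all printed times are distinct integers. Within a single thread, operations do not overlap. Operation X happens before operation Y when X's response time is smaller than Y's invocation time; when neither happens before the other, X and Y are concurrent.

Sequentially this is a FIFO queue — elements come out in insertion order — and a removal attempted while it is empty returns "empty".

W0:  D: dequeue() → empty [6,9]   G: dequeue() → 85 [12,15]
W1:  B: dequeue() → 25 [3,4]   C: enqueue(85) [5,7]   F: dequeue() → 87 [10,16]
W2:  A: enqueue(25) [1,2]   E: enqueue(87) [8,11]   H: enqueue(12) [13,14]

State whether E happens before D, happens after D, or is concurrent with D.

E spans [8,11], D spans [6,9]
the intervals overlap in both directions

concurrent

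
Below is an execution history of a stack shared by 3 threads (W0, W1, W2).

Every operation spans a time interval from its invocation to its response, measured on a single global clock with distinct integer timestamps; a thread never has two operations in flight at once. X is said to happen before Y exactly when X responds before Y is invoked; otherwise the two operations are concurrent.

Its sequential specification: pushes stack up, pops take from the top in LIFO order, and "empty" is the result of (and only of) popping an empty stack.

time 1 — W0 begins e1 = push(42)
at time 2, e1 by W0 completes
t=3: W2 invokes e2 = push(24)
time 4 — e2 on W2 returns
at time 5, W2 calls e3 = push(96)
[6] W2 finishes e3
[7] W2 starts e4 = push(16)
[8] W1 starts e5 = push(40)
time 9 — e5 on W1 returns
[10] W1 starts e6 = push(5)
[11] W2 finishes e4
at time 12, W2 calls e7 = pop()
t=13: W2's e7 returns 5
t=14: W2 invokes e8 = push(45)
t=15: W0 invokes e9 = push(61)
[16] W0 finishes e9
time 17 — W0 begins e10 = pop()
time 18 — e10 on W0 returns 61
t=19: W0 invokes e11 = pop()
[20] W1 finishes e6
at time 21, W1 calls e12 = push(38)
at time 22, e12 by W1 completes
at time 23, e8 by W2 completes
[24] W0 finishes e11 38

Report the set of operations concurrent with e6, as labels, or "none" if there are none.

e10, e11, e4, e7, e8, e9

overlap test against e6 [10,20]: concurrent iff the interval meets 10..20
e1 [1,2]: before
e2 [3,4]: before
e3 [5,6]: before
e4 [7,11]: concurrent
e5 [8,9]: before
e7 [12,13]: concurrent
e8 [14,23]: concurrent
e9 [15,16]: concurrent
e10 [17,18]: concurrent
e11 [19,24]: concurrent
e12 [21,22]: after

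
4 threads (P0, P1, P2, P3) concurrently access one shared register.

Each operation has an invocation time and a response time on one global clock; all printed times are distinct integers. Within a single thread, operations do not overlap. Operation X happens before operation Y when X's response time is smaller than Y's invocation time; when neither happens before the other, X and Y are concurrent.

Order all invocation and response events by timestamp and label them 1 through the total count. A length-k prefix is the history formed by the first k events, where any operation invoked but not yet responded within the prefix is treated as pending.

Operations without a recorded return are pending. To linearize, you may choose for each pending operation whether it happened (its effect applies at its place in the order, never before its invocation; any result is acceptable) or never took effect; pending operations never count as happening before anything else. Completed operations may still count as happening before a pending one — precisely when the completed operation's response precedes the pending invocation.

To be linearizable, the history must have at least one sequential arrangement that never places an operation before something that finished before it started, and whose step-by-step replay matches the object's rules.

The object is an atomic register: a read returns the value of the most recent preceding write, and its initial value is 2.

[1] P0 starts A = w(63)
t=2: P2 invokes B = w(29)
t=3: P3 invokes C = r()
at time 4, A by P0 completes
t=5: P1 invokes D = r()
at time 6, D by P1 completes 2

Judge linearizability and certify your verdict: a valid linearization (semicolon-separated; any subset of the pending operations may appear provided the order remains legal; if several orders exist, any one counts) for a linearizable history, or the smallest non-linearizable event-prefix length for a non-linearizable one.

already the first 6 events (up to D's response at time 6) admit no linearization; the first 5 still do
exhaustive check: the 2 completed register ops admit one real-time order; illegal
including or dropping the 2 pending operations (B, C) in any combination fails
e.g. A, D (pending dropped): illegal at step 2, since D r() → 2 cannot apply there

not linearizable — minimal violating prefix: 6 events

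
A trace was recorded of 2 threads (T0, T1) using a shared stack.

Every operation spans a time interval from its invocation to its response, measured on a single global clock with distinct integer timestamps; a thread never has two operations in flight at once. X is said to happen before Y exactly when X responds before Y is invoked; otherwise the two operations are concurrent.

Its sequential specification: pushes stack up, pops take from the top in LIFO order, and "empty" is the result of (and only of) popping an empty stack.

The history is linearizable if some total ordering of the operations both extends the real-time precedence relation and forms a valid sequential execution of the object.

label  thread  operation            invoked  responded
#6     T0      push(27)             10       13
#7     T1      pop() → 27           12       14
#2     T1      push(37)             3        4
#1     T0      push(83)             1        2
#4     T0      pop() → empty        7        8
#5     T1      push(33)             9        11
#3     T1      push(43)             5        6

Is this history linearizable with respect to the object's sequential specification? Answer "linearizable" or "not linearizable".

not linearizable

already the first 8 events (up to #4's response at time 8) admit no linearization; the first 7 still do
a single order respects real time; the 4 completed stack operations fail replay along it
for example #1, #2, #3, #4 fails at step 4: #4 pop() → empty is not legal there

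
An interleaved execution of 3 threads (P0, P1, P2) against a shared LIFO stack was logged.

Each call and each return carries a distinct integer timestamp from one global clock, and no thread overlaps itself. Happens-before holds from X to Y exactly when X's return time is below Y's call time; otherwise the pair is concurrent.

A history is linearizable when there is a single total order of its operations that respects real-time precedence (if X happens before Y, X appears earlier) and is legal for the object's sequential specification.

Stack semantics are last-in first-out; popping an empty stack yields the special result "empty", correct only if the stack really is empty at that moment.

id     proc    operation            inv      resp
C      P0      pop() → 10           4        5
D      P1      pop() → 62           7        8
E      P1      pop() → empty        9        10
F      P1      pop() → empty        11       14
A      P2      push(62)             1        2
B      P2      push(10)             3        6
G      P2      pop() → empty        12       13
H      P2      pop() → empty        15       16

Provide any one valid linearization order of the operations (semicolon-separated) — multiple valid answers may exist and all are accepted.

step 1: A push(62) — stack <62>
step 2: B push(10) — stack <62,10>
step 3: C pop() → 10 — stack <62>
step 4: D pop() → 62 — stack <>
step 5: E pop() → empty — stack <>
step 6: F pop() → empty — stack <>
step 7: G pop() → empty — stack <>
step 8: H pop() → empty — stack <>

A; B; C; D; E; F; G; H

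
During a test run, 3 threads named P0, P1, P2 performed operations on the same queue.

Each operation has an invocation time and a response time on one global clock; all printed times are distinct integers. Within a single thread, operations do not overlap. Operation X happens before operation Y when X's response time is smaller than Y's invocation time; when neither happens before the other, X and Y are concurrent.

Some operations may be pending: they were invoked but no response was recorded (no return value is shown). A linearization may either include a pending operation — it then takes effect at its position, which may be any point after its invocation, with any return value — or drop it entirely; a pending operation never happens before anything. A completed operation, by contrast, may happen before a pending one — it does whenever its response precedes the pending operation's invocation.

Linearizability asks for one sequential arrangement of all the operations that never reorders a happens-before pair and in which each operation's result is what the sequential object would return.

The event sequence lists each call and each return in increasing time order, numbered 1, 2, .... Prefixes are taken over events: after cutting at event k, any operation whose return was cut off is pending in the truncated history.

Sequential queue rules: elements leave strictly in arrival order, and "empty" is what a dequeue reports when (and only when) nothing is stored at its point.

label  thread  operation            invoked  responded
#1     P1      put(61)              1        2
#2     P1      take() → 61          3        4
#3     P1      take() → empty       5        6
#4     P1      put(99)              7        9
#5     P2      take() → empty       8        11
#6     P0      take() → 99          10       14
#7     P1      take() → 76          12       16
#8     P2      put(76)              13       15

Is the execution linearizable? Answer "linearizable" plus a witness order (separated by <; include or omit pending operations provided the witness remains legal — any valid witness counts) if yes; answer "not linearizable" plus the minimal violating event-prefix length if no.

linearizable — witness: #1 < #2 < #3 < #4 < #6 < #5 < #8 < #7

1. #1 put(61), leaving queue <61>
2. #2 take() → 61, leaving queue <>
3. #3 take() → empty, leaving queue <>
4. #4 put(99), leaving queue <99>
5. #6 take() → 99, leaving queue <>
6. #5 take() → empty, leaving queue <>
7. #8 put(76), leaving queue <76>
8. #7 take() → 76, leaving queue <>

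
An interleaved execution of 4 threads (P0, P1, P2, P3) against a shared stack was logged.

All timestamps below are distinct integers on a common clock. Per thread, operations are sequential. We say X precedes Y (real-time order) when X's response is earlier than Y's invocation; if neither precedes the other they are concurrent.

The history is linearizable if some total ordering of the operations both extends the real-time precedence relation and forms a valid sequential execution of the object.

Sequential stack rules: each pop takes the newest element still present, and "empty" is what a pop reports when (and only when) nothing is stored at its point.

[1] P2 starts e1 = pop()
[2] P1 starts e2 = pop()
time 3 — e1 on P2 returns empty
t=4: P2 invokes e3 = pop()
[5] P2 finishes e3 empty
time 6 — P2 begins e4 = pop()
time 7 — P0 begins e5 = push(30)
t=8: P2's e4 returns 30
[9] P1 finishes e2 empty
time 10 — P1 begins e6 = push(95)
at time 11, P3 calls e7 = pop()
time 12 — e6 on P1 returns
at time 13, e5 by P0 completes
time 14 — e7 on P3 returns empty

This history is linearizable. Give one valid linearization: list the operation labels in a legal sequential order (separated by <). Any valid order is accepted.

e1 < e2 < e3 < e5 < e4 < e7 < e6

1. e1 pop() → empty, leaving stack <>
2. e2 pop() → empty, leaving stack <>
3. e3 pop() → empty, leaving stack <>
4. e5 push(30), leaving stack <30>
5. e4 pop() → 30, leaving stack <>
6. e7 pop() → empty, leaving stack <>
7. e6 push(95), leaving stack <95>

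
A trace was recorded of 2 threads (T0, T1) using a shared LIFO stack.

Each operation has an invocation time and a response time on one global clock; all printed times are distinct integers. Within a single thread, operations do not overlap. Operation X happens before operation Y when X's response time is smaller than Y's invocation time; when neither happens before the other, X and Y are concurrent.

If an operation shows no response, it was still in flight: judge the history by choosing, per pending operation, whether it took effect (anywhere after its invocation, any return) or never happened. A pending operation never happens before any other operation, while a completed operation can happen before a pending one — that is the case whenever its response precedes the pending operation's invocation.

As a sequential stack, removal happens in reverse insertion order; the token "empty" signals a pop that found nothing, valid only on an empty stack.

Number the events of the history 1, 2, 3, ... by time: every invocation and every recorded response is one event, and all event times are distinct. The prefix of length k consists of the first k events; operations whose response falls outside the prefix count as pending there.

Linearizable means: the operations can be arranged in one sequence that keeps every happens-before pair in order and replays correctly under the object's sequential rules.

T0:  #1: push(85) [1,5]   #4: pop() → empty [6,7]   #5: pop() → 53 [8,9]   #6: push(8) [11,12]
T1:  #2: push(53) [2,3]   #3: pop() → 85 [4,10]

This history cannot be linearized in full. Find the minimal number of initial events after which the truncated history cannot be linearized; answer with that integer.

7

one valid order for events 1..6 is #1, #2:
step 1: #1 push(85) — stack <85>
step 2: #2 push(53) — stack <85,53>
at event 7 (#4's time-7 response) nothing linearizes any more
including or dropping the 1 pending operation (#3) in any combination fails
e.g. #1, #2, #4 (pending dropped): illegal at step 3, since #4 pop() → empty cannot apply there
e.g. #2, #1, #4 (pending dropped): illegal at step 3, since #4 pop() → empty cannot apply there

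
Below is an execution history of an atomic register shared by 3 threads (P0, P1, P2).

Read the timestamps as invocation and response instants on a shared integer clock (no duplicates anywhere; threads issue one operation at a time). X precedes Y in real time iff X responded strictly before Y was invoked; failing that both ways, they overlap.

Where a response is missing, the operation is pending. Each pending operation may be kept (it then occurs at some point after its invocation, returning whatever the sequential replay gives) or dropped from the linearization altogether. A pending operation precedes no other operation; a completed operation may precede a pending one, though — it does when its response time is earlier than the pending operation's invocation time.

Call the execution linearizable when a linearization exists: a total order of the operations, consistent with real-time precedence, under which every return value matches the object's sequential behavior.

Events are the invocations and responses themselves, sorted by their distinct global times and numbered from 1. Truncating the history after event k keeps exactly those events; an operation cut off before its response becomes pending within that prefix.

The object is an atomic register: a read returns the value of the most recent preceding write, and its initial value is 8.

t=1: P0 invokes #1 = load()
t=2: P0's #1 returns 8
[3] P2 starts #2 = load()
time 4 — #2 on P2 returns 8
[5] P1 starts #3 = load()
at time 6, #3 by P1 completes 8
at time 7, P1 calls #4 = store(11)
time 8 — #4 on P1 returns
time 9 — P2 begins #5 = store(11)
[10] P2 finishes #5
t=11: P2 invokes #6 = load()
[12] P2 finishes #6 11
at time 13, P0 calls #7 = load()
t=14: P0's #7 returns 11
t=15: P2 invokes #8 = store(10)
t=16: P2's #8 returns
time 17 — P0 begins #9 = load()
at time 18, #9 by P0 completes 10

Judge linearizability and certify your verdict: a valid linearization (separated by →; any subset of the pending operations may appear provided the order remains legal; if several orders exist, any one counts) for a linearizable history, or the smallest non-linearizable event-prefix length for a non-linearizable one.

after step 1 (#1 load() → 8): value 8
after step 2 (#2 load() → 8): value 8
after step 3 (#3 load() → 8): value 8
after step 4 (#4 store(11)): value 11
after step 5 (#5 store(11)): value 11
after step 6 (#6 load() → 11): value 11
after step 7 (#7 load() → 11): value 11
after step 8 (#8 store(10)): value 10
after step 9 (#9 load() → 10): value 10

linearizable — witness: #1 → #2 → #3 → #4 → #5 → #6 → #7 → #8 → #9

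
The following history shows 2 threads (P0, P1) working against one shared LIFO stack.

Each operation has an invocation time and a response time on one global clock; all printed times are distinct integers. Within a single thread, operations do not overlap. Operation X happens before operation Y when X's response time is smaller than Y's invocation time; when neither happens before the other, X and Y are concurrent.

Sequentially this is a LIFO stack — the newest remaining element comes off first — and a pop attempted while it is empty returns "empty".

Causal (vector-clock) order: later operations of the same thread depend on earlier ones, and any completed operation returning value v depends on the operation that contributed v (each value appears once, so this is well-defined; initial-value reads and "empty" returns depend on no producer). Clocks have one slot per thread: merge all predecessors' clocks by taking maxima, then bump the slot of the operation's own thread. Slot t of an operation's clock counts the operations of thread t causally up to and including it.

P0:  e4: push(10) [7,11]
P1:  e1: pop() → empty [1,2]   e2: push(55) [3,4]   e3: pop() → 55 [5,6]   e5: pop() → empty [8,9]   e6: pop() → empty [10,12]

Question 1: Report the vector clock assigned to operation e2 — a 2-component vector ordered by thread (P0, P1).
(0, 2)

invoked at 1, e1 has no predecessors; its own P1 bump gives (0, 1)
invoked at 7, e4 has no predecessors; its own P0 bump gives (1, 0)
VC(e2, invoked at 3): max of VC(e1)=(0, 1), then +1 on thread P1 → (0, 2)
VC(e3, invoked at 5): max of VC(e2)=(0, 2), then +1 on thread P1 → (0, 3)
VC(e5, invoked at 8): max of VC(e3)=(0, 3), then +1 on thread P1 → (0, 4)
VC(e6, invoked at 10): max of VC(e5)=(0, 4), then +1 on thread P1 → (0, 5)
target: VC(e2) = (0, 2)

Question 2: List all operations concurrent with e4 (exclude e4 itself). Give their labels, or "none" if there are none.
e5, e6

e4 spans [7,11]: anything still running between times 7 and 11 counts as concurrent
e1 [1,2]: before
e2 [3,4]: before
e3 [5,6]: before
e5 [8,9]: concurrent
e6 [10,12]: concurrent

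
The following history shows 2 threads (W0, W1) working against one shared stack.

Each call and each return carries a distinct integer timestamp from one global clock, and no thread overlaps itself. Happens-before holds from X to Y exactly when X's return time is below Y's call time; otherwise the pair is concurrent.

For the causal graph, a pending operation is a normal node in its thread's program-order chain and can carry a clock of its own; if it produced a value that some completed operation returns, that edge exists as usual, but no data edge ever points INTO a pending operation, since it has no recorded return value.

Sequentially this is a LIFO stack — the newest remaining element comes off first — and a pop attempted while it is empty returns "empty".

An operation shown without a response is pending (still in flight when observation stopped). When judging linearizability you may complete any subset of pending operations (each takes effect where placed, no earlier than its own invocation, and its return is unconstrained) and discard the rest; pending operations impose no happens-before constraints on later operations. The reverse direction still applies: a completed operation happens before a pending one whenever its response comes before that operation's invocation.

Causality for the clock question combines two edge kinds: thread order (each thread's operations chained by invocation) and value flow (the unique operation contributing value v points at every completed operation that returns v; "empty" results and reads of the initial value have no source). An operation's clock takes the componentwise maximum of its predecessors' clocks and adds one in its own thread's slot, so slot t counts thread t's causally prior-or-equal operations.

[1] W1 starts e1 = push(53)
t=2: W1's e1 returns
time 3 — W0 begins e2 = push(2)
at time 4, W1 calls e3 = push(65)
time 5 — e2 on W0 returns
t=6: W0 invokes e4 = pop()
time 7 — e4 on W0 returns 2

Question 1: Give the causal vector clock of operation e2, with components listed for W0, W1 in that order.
(1, 0)

no predecessors for e1 (invoked 1): W1 increments from zero → (0, 1)
no predecessors for e2 (invoked 3): W0 increments from zero → (1, 0)
e3 (invocation 4): componentwise max over VC(e1)=(0, 1), +1 at W1, giving (0, 2)
e4 (invocation 6): componentwise max over VC(e2)=(1, 0), +1 at W0, giving (2, 0)
target: VC(e2) = (1, 0)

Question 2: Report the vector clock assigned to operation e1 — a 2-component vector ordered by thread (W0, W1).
(0, 1)

invoked at 1, e1 has no predecessors; its own W1 bump gives (0, 1)
invoked at 3, e2 has no predecessors; its own W0 bump gives (1, 0)
VC(e3, invoked at 4): max of VC(e1)=(0, 1), then +1 on thread W1 → (0, 2)
VC(e4, invoked at 6): max of VC(e2)=(1, 0), then +1 on thread W0 → (2, 0)
target: VC(e1) = (0, 1)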